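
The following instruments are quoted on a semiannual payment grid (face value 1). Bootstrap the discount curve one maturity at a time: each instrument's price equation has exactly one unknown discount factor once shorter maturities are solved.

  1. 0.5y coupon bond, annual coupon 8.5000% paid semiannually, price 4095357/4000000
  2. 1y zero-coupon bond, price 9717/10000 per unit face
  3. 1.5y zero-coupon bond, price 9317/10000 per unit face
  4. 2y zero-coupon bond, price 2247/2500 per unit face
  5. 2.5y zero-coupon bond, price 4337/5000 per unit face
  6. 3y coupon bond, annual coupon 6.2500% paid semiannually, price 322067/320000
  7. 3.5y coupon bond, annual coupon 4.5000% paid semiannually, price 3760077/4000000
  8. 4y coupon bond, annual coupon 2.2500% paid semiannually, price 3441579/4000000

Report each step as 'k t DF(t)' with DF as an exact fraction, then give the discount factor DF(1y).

1 1/2 9821/10000
2 1 9717/10000
3 3/2 9317/10000
4 2 2247/2500
5 5/2 4337/5000
6 3 167/200
7 7/2 3993/5000
8 4 7809/10000
DF(1y) = 9717/10000 ≈ 0.971700

step 1 [0.5y] bond c/2=17/400: DF=(4095357/4000000 − 17/400·(0))/(1+17/400) = 9821/10000 ≈ 0.982100
step 2 [1y] zero: DF = P = 9717/10000 ≈ 0.971700
step 3 [1.5y] zero: DF = P = 9317/10000 ≈ 0.931700
step 4 [2y] zero: DF = P = 2247/2500 ≈ 0.898800
step 5 [2.5y] zero: DF = P = 4337/5000 ≈ 0.867400
step 6 [3y] bond c/2=1/32: DF=(322067/320000 − 1/32·(0.982100+0.971700+0.931700+0.898800+0.867400))/(1+1/32) = 167/200 ≈ 0.835000
step 7 [3.5y] bond c/2=9/400: DF=(3760077/4000000 − 9/400·(0.982100+0.971700+0.931700+0.898800+0.867400+0.835000))/(1+9/400) = 3993/5000 ≈ 0.798600
step 8 [4y] bond c/2=9/800: DF=(3441579/4000000 − 9/800·(0.982100+0.971700+0.931700+0.898800+0.867400+0.835000+0.798600))/(1+9/800) = 7809/10000 ≈ 0.780900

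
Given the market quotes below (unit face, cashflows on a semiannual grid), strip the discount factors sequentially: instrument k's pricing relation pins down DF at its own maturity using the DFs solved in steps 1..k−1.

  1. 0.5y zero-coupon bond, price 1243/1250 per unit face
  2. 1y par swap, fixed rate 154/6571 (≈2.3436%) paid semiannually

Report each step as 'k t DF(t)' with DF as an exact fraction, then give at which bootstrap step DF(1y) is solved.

step 1 [0.5y] zero: DF = P = 1243/1250 ≈ 0.994400
step 2 [1y] swap r/2=77/6571: DF=(1 − 77/6571·(0.994400))/(1+77/6571) = 9769/10000 ≈ 0.976900

1 1/2 1243/1250
2 1 9769/10000
DF(1y) is solved at step 2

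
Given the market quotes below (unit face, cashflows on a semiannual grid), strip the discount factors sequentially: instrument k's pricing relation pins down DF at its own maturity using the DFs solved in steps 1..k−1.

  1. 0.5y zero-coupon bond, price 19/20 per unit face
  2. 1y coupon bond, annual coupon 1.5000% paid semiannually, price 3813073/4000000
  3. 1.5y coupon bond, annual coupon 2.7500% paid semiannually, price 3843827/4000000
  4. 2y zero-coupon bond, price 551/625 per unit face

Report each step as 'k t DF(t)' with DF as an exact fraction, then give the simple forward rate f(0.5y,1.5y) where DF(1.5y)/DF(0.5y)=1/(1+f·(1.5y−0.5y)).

step 1 [0.5y] zero: DF = P = 19/20 ≈ 0.950000
step 2 [1y] bond c/2=3/400: DF=(3813073/4000000 − 3/400·(0.950000))/(1+3/400) = 9391/10000 ≈ 0.939100
step 3 [1.5y] bond c/2=11/800: DF=(3843827/4000000 − 11/800·(0.950000+0.939100))/(1+11/800) = 9223/10000 ≈ 0.922300
step 4 [2y] zero: DF = P = 551/625 ≈ 0.881600

1 1/2 19/20
2 1 9391/10000
3 3/2 9223/10000
4 2 551/625
f(0.5y,1.5y) = ((19/20)/(9223/10000) − 1)/(1) = 277/9223 ≈ 3.0034%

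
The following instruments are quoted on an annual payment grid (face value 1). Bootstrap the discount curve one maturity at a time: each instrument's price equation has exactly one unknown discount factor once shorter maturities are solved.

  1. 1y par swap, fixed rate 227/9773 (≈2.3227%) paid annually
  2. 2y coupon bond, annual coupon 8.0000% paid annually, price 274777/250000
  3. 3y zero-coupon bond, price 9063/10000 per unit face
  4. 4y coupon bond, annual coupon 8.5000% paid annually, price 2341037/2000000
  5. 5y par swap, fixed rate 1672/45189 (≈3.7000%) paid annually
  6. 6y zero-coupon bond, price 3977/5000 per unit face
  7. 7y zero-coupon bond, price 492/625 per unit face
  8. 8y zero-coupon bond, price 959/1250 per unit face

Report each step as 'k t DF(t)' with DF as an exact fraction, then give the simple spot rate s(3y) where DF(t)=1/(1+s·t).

1 1 9773/10000
2 2 9453/10000
3 3 9063/10000
4 4 2143/2500
5 5 1041/1250
6 6 3977/5000
7 7 492/625
8 8 959/1250
s(3y) = (1/(9063/10000) − 1)/(3) = 937/27189 ≈ 3.4462%

step 1 [1y] swap r/1=227/9773: DF=(1 − 227/9773·(0))/(1+227/9773) = 9773/10000 ≈ 0.977300
step 2 [2y] bond c/1=2/25: DF=(274777/250000 − 2/25·(0.977300))/(1+2/25) = 9453/10000 ≈ 0.945300
step 3 [3y] zero: DF = P = 9063/10000 ≈ 0.906300
step 4 [4y] bond c/1=17/200: DF=(2341037/2000000 − 17/200·(0.977300+0.945300+0.906300))/(1+17/200) = 2143/2500 ≈ 0.857200
step 5 [5y] swap r/1=1672/45189: DF=(1 − 1672/45189·(0.977300+0.945300+0.906300+0.857200))/(1+1672/45189) = 1041/1250 ≈ 0.832800
step 6 [6y] zero: DF = P = 3977/5000 ≈ 0.795400
step 7 [7y] zero: DF = P = 492/625 ≈ 0.787200
step 8 [8y] zero: DF = P = 959/1250 ≈ 0.767200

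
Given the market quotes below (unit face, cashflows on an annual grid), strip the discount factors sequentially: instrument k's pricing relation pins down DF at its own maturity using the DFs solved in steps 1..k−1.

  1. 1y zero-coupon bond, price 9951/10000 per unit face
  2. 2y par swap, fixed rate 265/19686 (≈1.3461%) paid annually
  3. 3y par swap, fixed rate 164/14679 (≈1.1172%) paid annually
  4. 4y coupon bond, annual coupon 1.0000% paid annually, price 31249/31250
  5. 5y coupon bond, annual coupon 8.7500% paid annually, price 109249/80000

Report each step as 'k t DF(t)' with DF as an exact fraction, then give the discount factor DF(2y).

1 1 9951/10000
2 2 1947/2000
3 3 1209/1250
4 4 961/1000
5 5 4711/5000
DF(2y) = 1947/2000 ≈ 0.973500

step 1 [1y] zero: DF = P = 9951/10000 ≈ 0.995100
step 2 [2y] swap r/1=265/19686: DF=(1 − 265/19686·(0.995100))/(1+265/19686) = 1947/2000 ≈ 0.973500
step 3 [3y] swap r/1=164/14679: DF=(1 − 164/14679·(0.995100+0.973500))/(1+164/14679) = 1209/1250 ≈ 0.967200
step 4 [4y] bond c/1=1/100: DF=(31249/31250 − 1/100·(0.995100+0.973500+0.967200))/(1+1/100) = 961/1000 ≈ 0.961000
step 5 [5y] bond c/1=7/80: DF=(109249/80000 − 7/80·(0.995100+0.973500+0.967200+0.961000))/(1+7/80) = 4711/5000 ≈ 0.942200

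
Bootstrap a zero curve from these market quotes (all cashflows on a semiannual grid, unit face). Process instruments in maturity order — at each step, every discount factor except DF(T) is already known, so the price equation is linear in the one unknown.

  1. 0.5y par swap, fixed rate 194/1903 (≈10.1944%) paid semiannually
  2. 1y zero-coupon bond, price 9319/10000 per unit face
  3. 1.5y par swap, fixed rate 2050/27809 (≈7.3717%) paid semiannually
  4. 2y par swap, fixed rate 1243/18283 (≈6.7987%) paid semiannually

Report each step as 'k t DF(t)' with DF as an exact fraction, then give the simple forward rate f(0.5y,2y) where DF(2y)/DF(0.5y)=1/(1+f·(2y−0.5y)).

1 1/2 1903/2000
2 1 9319/10000
3 3/2 359/400
4 2 8757/10000
f(0.5y,2y) = ((1903/2000)/(8757/10000) − 1)/(3/2) = 1516/26271 ≈ 5.7706%

step 1 [0.5y] swap r/2=97/1903: DF=(1 − 97/1903·(0))/(1+97/1903) = 1903/2000 ≈ 0.951500
step 2 [1y] zero: DF = P = 9319/10000 ≈ 0.931900
step 3 [1.5y] swap r/2=1025/27809: DF=(1 − 1025/27809·(0.951500+0.931900))/(1+1025/27809) = 359/400 ≈ 0.897500
step 4 [2y] swap r/2=1243/36566: DF=(1 − 1243/36566·(0.951500+0.931900+0.897500))/(1+1243/36566) = 8757/10000 ≈ 0.875700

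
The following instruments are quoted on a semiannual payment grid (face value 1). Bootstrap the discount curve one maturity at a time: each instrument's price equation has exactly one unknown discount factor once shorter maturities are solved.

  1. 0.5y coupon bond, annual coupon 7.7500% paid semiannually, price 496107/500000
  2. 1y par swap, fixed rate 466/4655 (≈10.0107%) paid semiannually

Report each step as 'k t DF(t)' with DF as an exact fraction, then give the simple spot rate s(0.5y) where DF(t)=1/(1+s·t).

1 1/2 597/625
2 1 2267/2500
s(0.5y) = (1/(597/625) − 1)/(1/2) = 56/597 ≈ 9.3802%

step 1 [0.5y] bond c/2=31/800: DF=(496107/500000 − 31/800·(0))/(1+31/800) = 597/625 ≈ 0.955200
step 2 [1y] swap r/2=233/4655: DF=(1 − 233/4655·(0.955200))/(1+233/4655) = 2267/2500 ≈ 0.906800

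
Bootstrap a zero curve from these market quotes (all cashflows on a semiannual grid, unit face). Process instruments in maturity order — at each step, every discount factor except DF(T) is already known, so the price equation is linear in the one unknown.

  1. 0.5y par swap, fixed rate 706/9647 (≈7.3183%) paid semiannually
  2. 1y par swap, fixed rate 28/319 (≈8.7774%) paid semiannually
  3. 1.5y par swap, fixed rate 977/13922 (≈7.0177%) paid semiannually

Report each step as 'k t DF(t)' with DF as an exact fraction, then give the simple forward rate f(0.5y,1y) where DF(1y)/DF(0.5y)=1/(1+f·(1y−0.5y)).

1 1/2 9647/10000
2 1 4587/5000
3 3/2 9023/10000
f(0.5y,1y) = ((9647/10000)/(4587/5000) − 1)/(1/2) = 43/417 ≈ 10.3118%

step 1 [0.5y] swap r/2=353/9647: DF=(1 − 353/9647·(0))/(1+353/9647) = 9647/10000 ≈ 0.964700
step 2 [1y] swap r/2=14/319: DF=(1 − 14/319·(0.964700))/(1+14/319) = 4587/5000 ≈ 0.917400
step 3 [1.5y] swap r/2=977/27844: DF=(1 − 977/27844·(0.964700+0.917400))/(1+977/27844) = 9023/10000 ≈ 0.902300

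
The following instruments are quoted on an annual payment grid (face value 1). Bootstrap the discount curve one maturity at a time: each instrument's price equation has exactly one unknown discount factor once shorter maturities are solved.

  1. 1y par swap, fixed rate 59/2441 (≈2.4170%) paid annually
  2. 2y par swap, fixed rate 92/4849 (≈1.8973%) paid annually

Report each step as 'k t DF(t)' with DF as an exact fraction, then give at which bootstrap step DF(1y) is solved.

step 1 [1y] swap r/1=59/2441: DF=(1 − 59/2441·(0))/(1+59/2441) = 2441/2500 ≈ 0.976400
step 2 [2y] swap r/1=92/4849: DF=(1 − 92/4849·(0.976400))/(1+92/4849) = 602/625 ≈ 0.963200

1 1 2441/2500
2 2 602/625
DF(1y) is solved at step 1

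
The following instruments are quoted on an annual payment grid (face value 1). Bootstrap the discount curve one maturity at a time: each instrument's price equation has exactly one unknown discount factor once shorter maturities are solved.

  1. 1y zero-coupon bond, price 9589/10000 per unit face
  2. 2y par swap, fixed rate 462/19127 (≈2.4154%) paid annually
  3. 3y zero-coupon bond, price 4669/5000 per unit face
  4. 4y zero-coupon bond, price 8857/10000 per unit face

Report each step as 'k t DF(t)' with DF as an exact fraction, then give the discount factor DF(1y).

step 1 [1y] zero: DF = P = 9589/10000 ≈ 0.958900
step 2 [2y] swap r/1=462/19127: DF=(1 − 462/19127·(0.958900))/(1+462/19127) = 4769/5000 ≈ 0.953800
step 3 [3y] zero: DF = P = 4669/5000 ≈ 0.933800
step 4 [4y] zero: DF = P = 8857/10000 ≈ 0.885700

1 1 9589/10000
2 2 4769/5000
3 3 4669/5000
4 4 8857/10000
DF(1y) = 9589/10000 ≈ 0.958900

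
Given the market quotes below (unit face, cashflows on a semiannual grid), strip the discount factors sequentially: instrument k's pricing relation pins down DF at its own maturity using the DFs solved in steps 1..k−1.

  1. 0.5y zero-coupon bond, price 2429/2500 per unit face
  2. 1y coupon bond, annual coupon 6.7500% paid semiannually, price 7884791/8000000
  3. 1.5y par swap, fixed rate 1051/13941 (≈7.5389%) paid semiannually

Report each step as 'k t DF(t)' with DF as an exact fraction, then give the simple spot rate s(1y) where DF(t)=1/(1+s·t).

1 1/2 2429/2500
2 1 9217/10000
3 3/2 8949/10000
s(1y) = (1/(9217/10000) − 1)/(1) = 783/9217 ≈ 8.4952%

step 1 [0.5y] zero: DF = P = 2429/2500 ≈ 0.971600
step 2 [1y] bond c/2=27/800: DF=(7884791/8000000 − 27/800·(0.971600))/(1+27/800) = 9217/10000 ≈ 0.921700
step 3 [1.5y] swap r/2=1051/27882: DF=(1 − 1051/27882·(0.971600+0.921700))/(1+1051/27882) = 8949/10000 ≈ 0.894900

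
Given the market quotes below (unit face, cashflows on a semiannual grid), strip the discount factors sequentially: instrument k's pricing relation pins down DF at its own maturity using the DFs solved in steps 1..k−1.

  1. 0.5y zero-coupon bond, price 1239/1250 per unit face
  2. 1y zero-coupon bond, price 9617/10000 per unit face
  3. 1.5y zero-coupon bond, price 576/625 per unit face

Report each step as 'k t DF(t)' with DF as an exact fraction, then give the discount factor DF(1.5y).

step 1 [0.5y] zero: DF = P = 1239/1250 ≈ 0.991200
step 2 [1y] zero: DF = P = 9617/10000 ≈ 0.961700
step 3 [1.5y] zero: DF = P = 576/625 ≈ 0.921600

1 1/2 1239/1250
2 1 9617/10000
3 3/2 576/625
DF(1.5y) = 576/625 ≈ 0.921600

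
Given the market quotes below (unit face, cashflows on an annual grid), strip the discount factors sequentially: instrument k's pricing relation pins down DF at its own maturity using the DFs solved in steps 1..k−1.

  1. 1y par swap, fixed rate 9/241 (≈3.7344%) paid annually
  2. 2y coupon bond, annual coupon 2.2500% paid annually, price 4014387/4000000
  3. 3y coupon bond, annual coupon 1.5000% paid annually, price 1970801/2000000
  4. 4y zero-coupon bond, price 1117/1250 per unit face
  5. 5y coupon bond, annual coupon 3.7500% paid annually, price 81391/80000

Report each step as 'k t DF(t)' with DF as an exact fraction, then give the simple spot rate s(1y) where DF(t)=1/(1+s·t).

1 1 241/250
2 2 9603/10000
3 3 589/625
4 4 1117/1250
5 5 8447/10000
s(1y) = (1/(241/250) − 1)/(1) = 9/241 ≈ 3.7344%

step 1 [1y] swap r/1=9/241: DF=(1 − 9/241·(0))/(1+9/241) = 241/250 ≈ 0.964000
step 2 [2y] bond c/1=9/400: DF=(4014387/4000000 − 9/400·(0.964000))/(1+9/400) = 9603/10000 ≈ 0.960300
step 3 [3y] bond c/1=3/200: DF=(1970801/2000000 − 3/200·(0.964000+0.960300))/(1+3/200) = 589/625 ≈ 0.942400
step 4 [4y] zero: DF = P = 1117/1250 ≈ 0.893600
step 5 [5y] bond c/1=3/80: DF=(81391/80000 − 3/80·(0.964000+0.960300+0.942400+0.893600))/(1+3/80) = 8447/10000 ≈ 0.844700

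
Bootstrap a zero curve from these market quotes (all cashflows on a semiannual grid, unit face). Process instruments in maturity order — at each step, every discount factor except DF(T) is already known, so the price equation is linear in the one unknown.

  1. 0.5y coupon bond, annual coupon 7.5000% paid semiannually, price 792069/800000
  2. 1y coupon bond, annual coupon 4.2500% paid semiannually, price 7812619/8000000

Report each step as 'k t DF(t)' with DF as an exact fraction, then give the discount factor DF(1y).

step 1 [0.5y] bond c/2=3/80: DF=(792069/800000 − 3/80·(0))/(1+3/80) = 9543/10000 ≈ 0.954300
step 2 [1y] bond c/2=17/800: DF=(7812619/8000000 − 17/800·(0.954300))/(1+17/800) = 2341/2500 ≈ 0.936400

1 1/2 9543/10000
2 1 2341/2500
DF(1y) = 2341/2500 ≈ 0.936400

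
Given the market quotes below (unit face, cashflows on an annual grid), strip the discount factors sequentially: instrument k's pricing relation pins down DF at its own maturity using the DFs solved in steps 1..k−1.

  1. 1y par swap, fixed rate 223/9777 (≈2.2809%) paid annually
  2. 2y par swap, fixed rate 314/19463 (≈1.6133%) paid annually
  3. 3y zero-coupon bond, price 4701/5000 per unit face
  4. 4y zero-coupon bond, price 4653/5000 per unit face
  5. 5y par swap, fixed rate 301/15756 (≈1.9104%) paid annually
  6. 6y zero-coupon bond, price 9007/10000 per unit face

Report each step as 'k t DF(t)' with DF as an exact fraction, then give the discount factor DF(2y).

step 1 [1y] swap r/1=223/9777: DF=(1 − 223/9777·(0))/(1+223/9777) = 9777/10000 ≈ 0.977700
step 2 [2y] swap r/1=314/19463: DF=(1 − 314/19463·(0.977700))/(1+314/19463) = 4843/5000 ≈ 0.968600
step 3 [3y] zero: DF = P = 4701/5000 ≈ 0.940200
step 4 [4y] zero: DF = P = 4653/5000 ≈ 0.930600
step 5 [5y] swap r/1=301/15756: DF=(1 − 301/15756·(0.977700+0.968600+0.940200+0.930600))/(1+301/15756) = 9097/10000 ≈ 0.909700
step 6 [6y] zero: DF = P = 9007/10000 ≈ 0.900700

1 1 9777/10000
2 2 4843/5000
3 3 4701/5000
4 4 4653/5000
5 5 9097/10000
6 6 9007/10000
DF(2y) = 4843/5000 ≈ 0.968600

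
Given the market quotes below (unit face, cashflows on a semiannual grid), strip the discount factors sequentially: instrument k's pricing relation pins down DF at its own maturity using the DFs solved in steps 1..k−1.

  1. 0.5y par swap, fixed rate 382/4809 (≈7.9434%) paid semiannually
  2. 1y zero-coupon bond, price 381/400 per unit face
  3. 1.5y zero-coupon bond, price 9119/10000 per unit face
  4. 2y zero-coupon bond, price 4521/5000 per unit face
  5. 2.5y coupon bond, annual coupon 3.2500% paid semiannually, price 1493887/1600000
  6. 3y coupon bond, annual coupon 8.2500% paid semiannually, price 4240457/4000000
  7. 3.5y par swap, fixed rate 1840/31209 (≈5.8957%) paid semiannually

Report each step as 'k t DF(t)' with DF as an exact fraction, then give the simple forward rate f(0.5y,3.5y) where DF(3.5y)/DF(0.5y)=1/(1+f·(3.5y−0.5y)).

step 1 [0.5y] swap r/2=191/4809: DF=(1 − 191/4809·(0))/(1+191/4809) = 4809/5000 ≈ 0.961800
step 2 [1y] zero: DF = P = 381/400 ≈ 0.952500
step 3 [1.5y] zero: DF = P = 9119/10000 ≈ 0.911900
step 4 [2y] zero: DF = P = 4521/5000 ≈ 0.904200
step 5 [2.5y] bond c/2=13/800: DF=(1493887/1600000 − 13/800·(0.961800+0.952500+0.911900+0.904200))/(1+13/800) = 8591/10000 ≈ 0.859100
step 6 [3y] bond c/2=33/800: DF=(4240457/4000000 − 33/800·(0.961800+0.952500+0.911900+0.904200+0.859100))/(1+33/800) = 8363/10000 ≈ 0.836300
step 7 [3.5y] swap r/2=920/31209: DF=(1 − 920/31209·(0.961800+0.952500+0.911900+0.904200+0.859100+0.836300))/(1+920/31209) = 102/125 ≈ 0.816000

1 1/2 4809/5000
2 1 381/400
3 3/2 9119/10000
4 2 4521/5000
5 5/2 8591/10000
6 3 8363/10000
7 7/2 102/125
f(0.5y,3.5y) = ((4809/5000)/(102/125) − 1)/(3) = 81/1360 ≈ 5.9559%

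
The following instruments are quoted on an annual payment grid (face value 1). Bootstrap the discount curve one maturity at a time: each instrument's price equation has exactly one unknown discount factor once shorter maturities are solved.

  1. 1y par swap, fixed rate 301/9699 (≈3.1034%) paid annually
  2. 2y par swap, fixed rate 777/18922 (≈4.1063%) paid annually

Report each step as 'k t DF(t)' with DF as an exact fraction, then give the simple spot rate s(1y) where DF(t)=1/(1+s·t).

1 1 9699/10000
2 2 9223/10000
s(1y) = (1/(9699/10000) − 1)/(1) = 301/9699 ≈ 3.1034%

step 1 [1y] swap r/1=301/9699: DF=(1 − 301/9699·(0))/(1+301/9699) = 9699/10000 ≈ 0.969900
step 2 [2y] swap r/1=777/18922: DF=(1 − 777/18922·(0.969900))/(1+777/18922) = 9223/10000 ≈ 0.922300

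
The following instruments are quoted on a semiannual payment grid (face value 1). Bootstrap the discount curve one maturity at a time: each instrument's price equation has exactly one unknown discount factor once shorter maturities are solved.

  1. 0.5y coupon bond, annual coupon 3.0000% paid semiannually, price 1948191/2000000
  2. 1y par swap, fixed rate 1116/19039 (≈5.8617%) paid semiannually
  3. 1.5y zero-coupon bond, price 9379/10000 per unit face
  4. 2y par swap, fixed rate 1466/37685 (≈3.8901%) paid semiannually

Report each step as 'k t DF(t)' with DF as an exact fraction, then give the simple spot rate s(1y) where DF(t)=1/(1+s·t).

1 1/2 9597/10000
2 1 4721/5000
3 3/2 9379/10000
4 2 9267/10000
s(1y) = (1/(4721/5000) − 1)/(1) = 279/4721 ≈ 5.9098%

step 1 [0.5y] bond c/2=3/200: DF=(1948191/2000000 − 3/200·(0))/(1+3/200) = 9597/10000 ≈ 0.959700
step 2 [1y] swap r/2=558/19039: DF=(1 − 558/19039·(0.959700))/(1+558/19039) = 4721/5000 ≈ 0.944200
step 3 [1.5y] zero: DF = P = 9379/10000 ≈ 0.937900
step 4 [2y] swap r/2=733/37685: DF=(1 − 733/37685·(0.959700+0.944200+0.937900))/(1+733/37685) = 9267/10000 ≈ 0.926700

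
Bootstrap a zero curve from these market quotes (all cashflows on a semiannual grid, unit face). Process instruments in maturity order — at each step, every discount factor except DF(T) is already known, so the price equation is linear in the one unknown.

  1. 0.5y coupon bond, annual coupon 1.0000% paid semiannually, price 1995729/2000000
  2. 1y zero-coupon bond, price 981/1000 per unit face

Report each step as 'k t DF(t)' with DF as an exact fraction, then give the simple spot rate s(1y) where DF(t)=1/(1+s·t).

1 1/2 9929/10000
2 1 981/1000
s(1y) = (1/(981/1000) − 1)/(1) = 19/981 ≈ 1.9368%

step 1 [0.5y] bond c/2=1/200: DF=(1995729/2000000 − 1/200·(0))/(1+1/200) = 9929/10000 ≈ 0.992900
step 2 [1y] zero: DF = P = 981/1000 ≈ 0.981000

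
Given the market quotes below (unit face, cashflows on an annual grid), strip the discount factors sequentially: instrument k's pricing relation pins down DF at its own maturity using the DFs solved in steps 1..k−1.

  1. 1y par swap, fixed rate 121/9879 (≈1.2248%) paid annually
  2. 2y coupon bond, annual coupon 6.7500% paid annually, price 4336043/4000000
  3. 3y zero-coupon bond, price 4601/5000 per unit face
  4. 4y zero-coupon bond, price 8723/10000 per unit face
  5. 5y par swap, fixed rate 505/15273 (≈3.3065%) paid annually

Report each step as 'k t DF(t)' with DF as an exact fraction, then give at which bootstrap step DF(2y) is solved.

1 1 9879/10000
2 2 953/1000
3 3 4601/5000
4 4 8723/10000
5 5 1697/2000
DF(2y) is solved at step 2

step 1 [1y] swap r/1=121/9879: DF=(1 − 121/9879·(0))/(1+121/9879) = 9879/10000 ≈ 0.987900
step 2 [2y] bond c/1=27/400: DF=(4336043/4000000 − 27/400·(0.987900))/(1+27/400) = 953/1000 ≈ 0.953000
step 3 [3y] zero: DF = P = 4601/5000 ≈ 0.920200
step 4 [4y] zero: DF = P = 8723/10000 ≈ 0.872300
step 5 [5y] swap r/1=505/15273: DF=(1 − 505/15273·(0.987900+0.953000+0.920200+0.872300))/(1+505/15273) = 1697/2000 ≈ 0.848500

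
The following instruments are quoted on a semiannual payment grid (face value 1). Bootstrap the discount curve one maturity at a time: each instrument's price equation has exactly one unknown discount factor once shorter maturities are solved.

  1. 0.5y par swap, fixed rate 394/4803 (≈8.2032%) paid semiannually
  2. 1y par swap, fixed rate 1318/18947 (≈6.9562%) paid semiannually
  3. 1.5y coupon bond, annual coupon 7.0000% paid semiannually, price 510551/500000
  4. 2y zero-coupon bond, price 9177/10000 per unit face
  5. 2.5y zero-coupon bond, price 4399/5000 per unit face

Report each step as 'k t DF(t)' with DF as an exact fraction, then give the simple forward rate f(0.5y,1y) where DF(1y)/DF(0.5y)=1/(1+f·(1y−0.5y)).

step 1 [0.5y] swap r/2=197/4803: DF=(1 − 197/4803·(0))/(1+197/4803) = 4803/5000 ≈ 0.960600
step 2 [1y] swap r/2=659/18947: DF=(1 − 659/18947·(0.960600))/(1+659/18947) = 9341/10000 ≈ 0.934100
step 3 [1.5y] bond c/2=7/200: DF=(510551/500000 − 7/200·(0.960600+0.934100))/(1+7/200) = 369/400 ≈ 0.922500
step 4 [2y] zero: DF = P = 9177/10000 ≈ 0.917700
step 5 [2.5y] zero: DF = P = 4399/5000 ≈ 0.879800

1 1/2 4803/5000
2 1 9341/10000
3 3/2 369/400
4 2 9177/10000
5 5/2 4399/5000
f(0.5y,1y) = ((4803/5000)/(9341/10000) − 1)/(1/2) = 530/9341 ≈ 5.6739%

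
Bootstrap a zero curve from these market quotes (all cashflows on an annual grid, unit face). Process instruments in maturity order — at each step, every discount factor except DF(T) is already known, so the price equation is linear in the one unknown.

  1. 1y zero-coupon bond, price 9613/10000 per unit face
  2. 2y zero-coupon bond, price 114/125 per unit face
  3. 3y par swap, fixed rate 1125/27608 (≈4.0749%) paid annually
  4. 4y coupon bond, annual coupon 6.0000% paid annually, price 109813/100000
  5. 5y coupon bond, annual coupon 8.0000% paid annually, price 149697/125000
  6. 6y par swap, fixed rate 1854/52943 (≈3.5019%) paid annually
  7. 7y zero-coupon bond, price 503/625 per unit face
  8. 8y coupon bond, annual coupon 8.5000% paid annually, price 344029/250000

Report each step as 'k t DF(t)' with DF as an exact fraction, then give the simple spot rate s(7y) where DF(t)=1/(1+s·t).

step 1 [1y] zero: DF = P = 9613/10000 ≈ 0.961300
step 2 [2y] zero: DF = P = 114/125 ≈ 0.912000
step 3 [3y] swap r/1=1125/27608: DF=(1 − 1125/27608·(0.961300+0.912000))/(1+1125/27608) = 71/80 ≈ 0.887500
step 4 [4y] bond c/1=3/50: DF=(109813/100000 − 3/50·(0.961300+0.912000+0.887500))/(1+3/50) = 8797/10000 ≈ 0.879700
step 5 [5y] bond c/1=2/25: DF=(149697/125000 − 2/25·(0.961300+0.912000+0.887500+0.879700))/(1+2/25) = 1049/1250 ≈ 0.839200
step 6 [6y] swap r/1=1854/52943: DF=(1 − 1854/52943·(0.961300+0.912000+0.887500+0.879700+0.839200))/(1+1854/52943) = 4073/5000 ≈ 0.814600
step 7 [7y] zero: DF = P = 503/625 ≈ 0.804800
step 8 [8y] bond c/1=17/200: DF=(344029/250000 − 17/200·(0.961300+0.912000+0.887500+0.879700+0.839200+0.814600+0.804800))/(1+17/200) = 1581/2000 ≈ 0.790500

1 1 9613/10000
2 2 114/125
3 3 71/80
4 4 8797/10000
5 5 1049/1250
6 6 4073/5000
7 7 503/625
8 8 1581/2000
s(7y) = (1/(503/625) − 1)/(7) = 122/3521 ≈ 3.4649%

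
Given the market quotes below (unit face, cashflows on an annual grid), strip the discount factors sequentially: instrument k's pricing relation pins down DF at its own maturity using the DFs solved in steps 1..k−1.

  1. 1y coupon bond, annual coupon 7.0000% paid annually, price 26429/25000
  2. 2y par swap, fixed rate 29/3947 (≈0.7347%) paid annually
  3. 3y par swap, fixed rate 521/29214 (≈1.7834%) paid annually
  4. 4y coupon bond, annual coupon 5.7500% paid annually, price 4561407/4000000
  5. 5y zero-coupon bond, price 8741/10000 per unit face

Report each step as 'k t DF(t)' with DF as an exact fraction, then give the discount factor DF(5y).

step 1 [1y] bond c/1=7/100: DF=(26429/25000 − 7/100·(0))/(1+7/100) = 247/250 ≈ 0.988000
step 2 [2y] swap r/1=29/3947: DF=(1 − 29/3947·(0.988000))/(1+29/3947) = 1971/2000 ≈ 0.985500
step 3 [3y] swap r/1=521/29214: DF=(1 − 521/29214·(0.988000+0.985500))/(1+521/29214) = 9479/10000 ≈ 0.947900
step 4 [4y] bond c/1=23/400: DF=(4561407/4000000 − 23/400·(0.988000+0.985500+0.947900))/(1+23/400) = 1839/2000 ≈ 0.919500
step 5 [5y] zero: DF = P = 8741/10000 ≈ 0.874100

1 1 247/250
2 2 1971/2000
3 3 9479/10000
4 4 1839/2000
5 5 8741/10000
DF(5y) = 8741/10000 ≈ 0.874100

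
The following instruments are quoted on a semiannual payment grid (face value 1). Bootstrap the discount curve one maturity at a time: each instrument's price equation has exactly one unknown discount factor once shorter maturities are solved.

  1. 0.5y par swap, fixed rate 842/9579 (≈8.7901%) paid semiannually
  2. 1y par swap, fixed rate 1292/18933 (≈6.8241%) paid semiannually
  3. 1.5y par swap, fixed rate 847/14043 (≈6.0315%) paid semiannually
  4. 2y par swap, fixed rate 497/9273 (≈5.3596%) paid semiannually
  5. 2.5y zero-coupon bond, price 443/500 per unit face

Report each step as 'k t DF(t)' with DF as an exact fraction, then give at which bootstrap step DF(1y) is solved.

1 1/2 9579/10000
2 1 4677/5000
3 3/2 9153/10000
4 2 4503/5000
5 5/2 443/500
DF(1y) is solved at step 2

step 1 [0.5y] swap r/2=421/9579: DF=(1 − 421/9579·(0))/(1+421/9579) = 9579/10000 ≈ 0.957900
step 2 [1y] swap r/2=646/18933: DF=(1 − 646/18933·(0.957900))/(1+646/18933) = 4677/5000 ≈ 0.935400
step 3 [1.5y] swap r/2=847/28086: DF=(1 − 847/28086·(0.957900+0.935400))/(1+847/28086) = 9153/10000 ≈ 0.915300
step 4 [2y] swap r/2=497/18546: DF=(1 − 497/18546·(0.957900+0.935400+0.915300))/(1+497/18546) = 4503/5000 ≈ 0.900600
step 5 [2.5y] zero: DF = P = 443/500 ≈ 0.886000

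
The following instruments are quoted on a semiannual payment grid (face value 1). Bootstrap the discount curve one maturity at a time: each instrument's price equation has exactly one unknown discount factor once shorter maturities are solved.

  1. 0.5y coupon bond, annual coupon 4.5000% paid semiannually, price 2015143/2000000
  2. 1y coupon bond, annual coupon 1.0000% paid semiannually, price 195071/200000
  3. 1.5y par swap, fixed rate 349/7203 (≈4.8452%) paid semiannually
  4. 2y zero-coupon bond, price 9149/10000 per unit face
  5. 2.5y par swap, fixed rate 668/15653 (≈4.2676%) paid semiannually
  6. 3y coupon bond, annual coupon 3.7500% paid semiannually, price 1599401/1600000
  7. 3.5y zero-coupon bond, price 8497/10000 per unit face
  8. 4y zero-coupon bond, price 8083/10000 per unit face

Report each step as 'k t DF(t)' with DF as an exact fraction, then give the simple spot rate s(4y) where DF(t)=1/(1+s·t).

step 1 [0.5y] bond c/2=9/400: DF=(2015143/2000000 − 9/400·(0))/(1+9/400) = 4927/5000 ≈ 0.985400
step 2 [1y] bond c/2=1/200: DF=(195071/200000 − 1/200·(0.985400))/(1+1/200) = 1207/1250 ≈ 0.965600
step 3 [1.5y] swap r/2=349/14406: DF=(1 − 349/14406·(0.985400+0.965600))/(1+349/14406) = 4651/5000 ≈ 0.930200
step 4 [2y] zero: DF = P = 9149/10000 ≈ 0.914900
step 5 [2.5y] swap r/2=334/15653: DF=(1 − 334/15653·(0.985400+0.965600+0.930200+0.914900))/(1+334/15653) = 4499/5000 ≈ 0.899800
step 6 [3y] bond c/2=3/160: DF=(1599401/1600000 − 3/160·(0.985400+0.965600+0.930200+0.914900+0.899800))/(1+3/160) = 2237/2500 ≈ 0.894800
step 7 [3.5y] zero: DF = P = 8497/10000 ≈ 0.849700
step 8 [4y] zero: DF = P = 8083/10000 ≈ 0.808300

1 1/2 4927/5000
2 1 1207/1250
3 3/2 4651/5000
4 2 9149/10000
5 5/2 4499/5000
6 3 2237/2500
7 7/2 8497/10000
8 4 8083/10000
s(4y) = (1/(8083/10000) − 1)/(4) = 1917/32332 ≈ 5.9291%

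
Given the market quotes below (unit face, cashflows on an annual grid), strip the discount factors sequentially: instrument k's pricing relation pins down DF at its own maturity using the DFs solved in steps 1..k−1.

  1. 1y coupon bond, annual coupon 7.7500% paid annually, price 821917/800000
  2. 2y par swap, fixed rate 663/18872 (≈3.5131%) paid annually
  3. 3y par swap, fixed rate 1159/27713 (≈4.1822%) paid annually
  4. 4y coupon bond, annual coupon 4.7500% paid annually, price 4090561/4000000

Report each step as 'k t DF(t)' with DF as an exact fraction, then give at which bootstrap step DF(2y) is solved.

1 1 1907/2000
2 2 9337/10000
3 3 8841/10000
4 4 4253/5000
DF(2y) is solved at step 2

step 1 [1y] bond c/1=31/400: DF=(821917/800000 − 31/400·(0))/(1+31/400) = 1907/2000 ≈ 0.953500
step 2 [2y] swap r/1=663/18872: DF=(1 − 663/18872·(0.953500))/(1+663/18872) = 9337/10000 ≈ 0.933700
step 3 [3y] swap r/1=1159/27713: DF=(1 − 1159/27713·(0.953500+0.933700))/(1+1159/27713) = 8841/10000 ≈ 0.884100
step 4 [4y] bond c/1=19/400: DF=(4090561/4000000 − 19/400·(0.953500+0.933700+0.884100))/(1+19/400) = 4253/5000 ≈ 0.850600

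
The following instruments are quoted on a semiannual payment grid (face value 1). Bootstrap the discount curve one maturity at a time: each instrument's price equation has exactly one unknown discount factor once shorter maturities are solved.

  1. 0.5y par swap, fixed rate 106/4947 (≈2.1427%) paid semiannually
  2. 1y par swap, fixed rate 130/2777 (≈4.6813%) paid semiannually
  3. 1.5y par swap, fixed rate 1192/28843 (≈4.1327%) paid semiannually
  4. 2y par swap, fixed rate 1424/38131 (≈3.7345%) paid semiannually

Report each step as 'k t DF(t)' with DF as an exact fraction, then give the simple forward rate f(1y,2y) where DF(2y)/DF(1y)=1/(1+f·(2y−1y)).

1 1/2 4947/5000
2 1 1909/2000
3 3/2 2351/2500
4 2 1161/1250
f(1y,2y) = ((1909/2000)/(1161/1250) − 1)/(1) = 257/9288 ≈ 2.7670%

step 1 [0.5y] swap r/2=53/4947: DF=(1 − 53/4947·(0))/(1+53/4947) = 4947/5000 ≈ 0.989400
step 2 [1y] swap r/2=65/2777: DF=(1 − 65/2777·(0.989400))/(1+65/2777) = 1909/2000 ≈ 0.954500
step 3 [1.5y] swap r/2=596/28843: DF=(1 − 596/28843·(0.989400+0.954500))/(1+596/28843) = 2351/2500 ≈ 0.940400
step 4 [2y] swap r/2=712/38131: DF=(1 − 712/38131·(0.989400+0.954500+0.940400))/(1+712/38131) = 1161/1250 ≈ 0.928800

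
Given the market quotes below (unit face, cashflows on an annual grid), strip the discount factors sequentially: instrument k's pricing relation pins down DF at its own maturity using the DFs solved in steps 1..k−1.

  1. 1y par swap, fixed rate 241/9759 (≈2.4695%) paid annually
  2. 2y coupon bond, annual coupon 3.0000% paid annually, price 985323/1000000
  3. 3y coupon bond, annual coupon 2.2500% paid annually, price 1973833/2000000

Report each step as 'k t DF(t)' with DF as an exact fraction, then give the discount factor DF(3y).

1 1 9759/10000
2 2 4641/5000
3 3 9233/10000
DF(3y) = 9233/10000 ≈ 0.923300

step 1 [1y] swap r/1=241/9759: DF=(1 − 241/9759·(0))/(1+241/9759) = 9759/10000 ≈ 0.975900
step 2 [2y] bond c/1=3/100: DF=(985323/1000000 − 3/100·(0.975900))/(1+3/100) = 4641/5000 ≈ 0.928200
step 3 [3y] bond c/1=9/400: DF=(1973833/2000000 − 9/400·(0.975900+0.928200))/(1+9/400) = 9233/10000 ≈ 0.923300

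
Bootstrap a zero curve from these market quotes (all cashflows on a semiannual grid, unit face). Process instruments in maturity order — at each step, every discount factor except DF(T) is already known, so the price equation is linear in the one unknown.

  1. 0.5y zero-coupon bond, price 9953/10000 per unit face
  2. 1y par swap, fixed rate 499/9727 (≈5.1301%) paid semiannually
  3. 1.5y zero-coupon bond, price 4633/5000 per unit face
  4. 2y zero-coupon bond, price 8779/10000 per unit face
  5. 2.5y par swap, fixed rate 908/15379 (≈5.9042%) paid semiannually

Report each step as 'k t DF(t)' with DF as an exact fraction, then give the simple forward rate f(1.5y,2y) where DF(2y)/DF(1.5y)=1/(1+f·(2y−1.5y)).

step 1 [0.5y] zero: DF = P = 9953/10000 ≈ 0.995300
step 2 [1y] swap r/2=499/19454: DF=(1 − 499/19454·(0.995300))/(1+499/19454) = 9501/10000 ≈ 0.950100
step 3 [1.5y] zero: DF = P = 4633/5000 ≈ 0.926600
step 4 [2y] zero: DF = P = 8779/10000 ≈ 0.877900
step 5 [2.5y] swap r/2=454/15379: DF=(1 − 454/15379·(0.995300+0.950100+0.926600+0.877900))/(1+454/15379) = 4319/5000 ≈ 0.863800

1 1/2 9953/10000
2 1 9501/10000
3 3/2 4633/5000
4 2 8779/10000
5 5/2 4319/5000
f(1.5y,2y) = ((4633/5000)/(8779/10000) − 1)/(1/2) = 974/8779 ≈ 11.0947%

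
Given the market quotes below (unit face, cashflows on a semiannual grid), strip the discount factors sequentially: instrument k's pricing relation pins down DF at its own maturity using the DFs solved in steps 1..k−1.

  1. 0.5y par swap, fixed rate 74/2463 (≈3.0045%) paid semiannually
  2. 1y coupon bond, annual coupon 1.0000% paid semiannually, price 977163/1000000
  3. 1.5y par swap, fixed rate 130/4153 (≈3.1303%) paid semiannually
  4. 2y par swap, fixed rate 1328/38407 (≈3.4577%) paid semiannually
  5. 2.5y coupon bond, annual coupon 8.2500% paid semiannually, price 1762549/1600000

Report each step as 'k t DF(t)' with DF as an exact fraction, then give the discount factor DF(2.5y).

1 1/2 2463/2500
2 1 4837/5000
3 3/2 1909/2000
4 2 1167/1250
5 5/2 4529/5000
DF(2.5y) = 4529/5000 ≈ 0.905800

step 1 [0.5y] swap r/2=37/2463: DF=(1 − 37/2463·(0))/(1+37/2463) = 2463/2500 ≈ 0.985200
step 2 [1y] bond c/2=1/200: DF=(977163/1000000 − 1/200·(0.985200))/(1+1/200) = 4837/5000 ≈ 0.967400
step 3 [1.5y] swap r/2=65/4153: DF=(1 − 65/4153·(0.985200+0.967400))/(1+65/4153) = 1909/2000 ≈ 0.954500
step 4 [2y] swap r/2=664/38407: DF=(1 − 664/38407·(0.985200+0.967400+0.954500))/(1+664/38407) = 1167/1250 ≈ 0.933600
step 5 [2.5y] bond c/2=33/800: DF=(1762549/1600000 − 33/800·(0.985200+0.967400+0.954500+0.933600))/(1+33/800) = 4529/5000 ≈ 0.905800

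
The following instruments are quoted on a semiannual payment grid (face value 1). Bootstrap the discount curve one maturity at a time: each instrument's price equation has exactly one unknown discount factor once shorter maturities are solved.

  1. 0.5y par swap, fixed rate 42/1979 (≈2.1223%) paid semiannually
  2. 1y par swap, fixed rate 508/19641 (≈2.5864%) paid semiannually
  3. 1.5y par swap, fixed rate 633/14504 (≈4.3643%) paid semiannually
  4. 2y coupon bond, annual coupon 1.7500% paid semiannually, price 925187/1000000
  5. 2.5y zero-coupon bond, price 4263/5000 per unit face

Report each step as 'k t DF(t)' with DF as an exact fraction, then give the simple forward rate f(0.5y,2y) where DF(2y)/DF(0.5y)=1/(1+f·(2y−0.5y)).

1 1/2 1979/2000
2 1 4873/5000
3 3/2 9367/10000
4 2 223/250
5 5/2 4263/5000
f(0.5y,2y) = ((1979/2000)/(223/250) − 1)/(3/2) = 65/892 ≈ 7.2870%

step 1 [0.5y] swap r/2=21/1979: DF=(1 − 21/1979·(0))/(1+21/1979) = 1979/2000 ≈ 0.989500
step 2 [1y] swap r/2=254/19641: DF=(1 − 254/19641·(0.989500))/(1+254/19641) = 4873/5000 ≈ 0.974600
step 3 [1.5y] swap r/2=633/29008: DF=(1 − 633/29008·(0.989500+0.974600))/(1+633/29008) = 9367/10000 ≈ 0.936700
step 4 [2y] bond c/2=7/800: DF=(925187/1000000 − 7/800·(0.989500+0.974600+0.936700))/(1+7/800) = 223/250 ≈ 0.892000
step 5 [2.5y] zero: DF = P = 4263/5000 ≈ 0.852600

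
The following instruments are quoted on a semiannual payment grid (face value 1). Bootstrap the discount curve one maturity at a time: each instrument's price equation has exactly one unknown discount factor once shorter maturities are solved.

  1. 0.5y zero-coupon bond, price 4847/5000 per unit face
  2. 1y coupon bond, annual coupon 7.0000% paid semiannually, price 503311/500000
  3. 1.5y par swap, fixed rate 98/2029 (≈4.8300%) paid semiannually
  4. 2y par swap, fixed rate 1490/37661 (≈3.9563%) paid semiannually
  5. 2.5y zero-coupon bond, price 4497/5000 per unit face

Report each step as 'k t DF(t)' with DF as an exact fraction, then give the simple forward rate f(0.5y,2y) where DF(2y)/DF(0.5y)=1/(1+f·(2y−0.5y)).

step 1 [0.5y] zero: DF = P = 4847/5000 ≈ 0.969400
step 2 [1y] bond c/2=7/200: DF=(503311/500000 − 7/200·(0.969400))/(1+7/200) = 4699/5000 ≈ 0.939800
step 3 [1.5y] swap r/2=49/2029: DF=(1 − 49/2029·(0.969400+0.939800))/(1+49/2029) = 4657/5000 ≈ 0.931400
step 4 [2y] swap r/2=745/37661: DF=(1 − 745/37661·(0.969400+0.939800+0.931400))/(1+745/37661) = 1851/2000 ≈ 0.925500
step 5 [2.5y] zero: DF = P = 4497/5000 ≈ 0.899400

1 1/2 4847/5000
2 1 4699/5000
3 3/2 4657/5000
4 2 1851/2000
5 5/2 4497/5000
f(0.5y,2y) = ((4847/5000)/(1851/2000) − 1)/(3/2) = 878/27765 ≈ 3.1623%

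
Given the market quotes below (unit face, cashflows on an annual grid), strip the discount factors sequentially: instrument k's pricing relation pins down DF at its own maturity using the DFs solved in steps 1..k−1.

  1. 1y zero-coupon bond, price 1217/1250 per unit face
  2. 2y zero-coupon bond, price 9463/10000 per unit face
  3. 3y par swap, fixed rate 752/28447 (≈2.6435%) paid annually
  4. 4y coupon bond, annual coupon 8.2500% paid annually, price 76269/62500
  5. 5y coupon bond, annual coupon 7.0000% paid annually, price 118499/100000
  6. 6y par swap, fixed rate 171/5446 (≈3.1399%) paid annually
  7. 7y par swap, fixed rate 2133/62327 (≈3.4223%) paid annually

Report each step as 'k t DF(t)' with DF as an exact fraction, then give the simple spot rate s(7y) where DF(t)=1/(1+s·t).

step 1 [1y] zero: DF = P = 1217/1250 ≈ 0.973600
step 2 [2y] zero: DF = P = 9463/10000 ≈ 0.946300
step 3 [3y] swap r/1=752/28447: DF=(1 − 752/28447·(0.973600+0.946300))/(1+752/28447) = 578/625 ≈ 0.924800
step 4 [4y] bond c/1=33/400: DF=(76269/62500 − 33/400·(0.973600+0.946300+0.924800))/(1+33/400) = 1821/2000 ≈ 0.910500
step 5 [5y] bond c/1=7/100: DF=(118499/100000 − 7/100·(0.973600+0.946300+0.924800+0.910500))/(1+7/100) = 4309/5000 ≈ 0.861800
step 6 [6y] swap r/1=171/5446: DF=(1 − 171/5446·(0.973600+0.946300+0.924800+0.910500+0.861800))/(1+171/5446) = 829/1000 ≈ 0.829000
step 7 [7y] swap r/1=2133/62327: DF=(1 − 2133/62327·(0.973600+0.946300+0.924800+0.910500+0.861800+0.829000))/(1+2133/62327) = 7867/10000 ≈ 0.786700

1 1 1217/1250
2 2 9463/10000
3 3 578/625
4 4 1821/2000
5 5 4309/5000
6 6 829/1000
7 7 7867/10000
s(7y) = (1/(7867/10000) − 1)/(7) = 2133/55069 ≈ 3.8733%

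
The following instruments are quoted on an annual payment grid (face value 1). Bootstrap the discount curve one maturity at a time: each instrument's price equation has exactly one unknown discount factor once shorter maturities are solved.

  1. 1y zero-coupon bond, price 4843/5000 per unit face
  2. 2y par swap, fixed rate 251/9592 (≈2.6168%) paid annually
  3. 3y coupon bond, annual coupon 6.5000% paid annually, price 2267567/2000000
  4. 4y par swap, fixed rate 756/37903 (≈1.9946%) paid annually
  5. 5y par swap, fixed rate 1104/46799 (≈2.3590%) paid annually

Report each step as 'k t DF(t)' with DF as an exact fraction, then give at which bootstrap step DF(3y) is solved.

1 1 4843/5000
2 2 4749/5000
3 3 379/400
4 4 2311/2500
5 5 556/625
DF(3y) is solved at step 3

step 1 [1y] zero: DF = P = 4843/5000 ≈ 0.968600
step 2 [2y] swap r/1=251/9592: DF=(1 − 251/9592·(0.968600))/(1+251/9592) = 4749/5000 ≈ 0.949800
step 3 [3y] bond c/1=13/200: DF=(2267567/2000000 − 13/200·(0.968600+0.949800))/(1+13/200) = 379/400 ≈ 0.947500
step 4 [4y] swap r/1=756/37903: DF=(1 − 756/37903·(0.968600+0.949800+0.947500))/(1+756/37903) = 2311/2500 ≈ 0.924400
step 5 [5y] swap r/1=1104/46799: DF=(1 − 1104/46799·(0.968600+0.949800+0.947500+0.924400))/(1+1104/46799) = 556/625 ≈ 0.889600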